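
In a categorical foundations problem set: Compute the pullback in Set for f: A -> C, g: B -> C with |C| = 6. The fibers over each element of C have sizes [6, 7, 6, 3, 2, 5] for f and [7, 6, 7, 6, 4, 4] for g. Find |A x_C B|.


The pullback A x_C B consists of pairs (a, b) with f(a) = g(b).
For each element c in C, the fiber product has |f^-1(c)| * |g^-1(c)| elements.
Summing over C: 6 * 7 + 7 * 6 + 6 * 7 + 3 * 6 + 2 * 4 + 5 * 4
= 42 + 42 + 42 + 18 + 8 + 20 = 172

172


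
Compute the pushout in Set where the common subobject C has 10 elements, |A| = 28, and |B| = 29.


The pushout A +_C B identifies the images of C in A and B.
|A +_C B| = |A| + |B| - |C| (for injections).
= 28 + 29 - 10 = 47

47


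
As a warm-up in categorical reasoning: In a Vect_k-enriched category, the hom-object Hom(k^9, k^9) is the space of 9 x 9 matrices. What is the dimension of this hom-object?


In Vect-enriched categories, Hom(k^n, k^m) is the space of m x n matrices.
dim(Hom(k^9, k^9)) = 9 * 9 = 81

81


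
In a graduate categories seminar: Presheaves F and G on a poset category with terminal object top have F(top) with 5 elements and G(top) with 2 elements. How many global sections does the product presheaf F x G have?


Global sections of a presheaf on a poset with terminal top satisfy
Gamma(H) ~ H(top). Presheaves admit pointwise products, so
(F x G)(top) = F(top) x G(top) (Cartesian product).
|Gamma(F x G)| = |F(top)| * |G(top)| = 5 * 2 = 10.

10


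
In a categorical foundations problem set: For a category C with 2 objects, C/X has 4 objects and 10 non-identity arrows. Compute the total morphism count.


In the slice category C/X, objects are morphisms to X.
Identity morphisms: 4 (one per object of C/X).
Non-identity morphisms: 10.
Total = 4 + 10 = 14

14


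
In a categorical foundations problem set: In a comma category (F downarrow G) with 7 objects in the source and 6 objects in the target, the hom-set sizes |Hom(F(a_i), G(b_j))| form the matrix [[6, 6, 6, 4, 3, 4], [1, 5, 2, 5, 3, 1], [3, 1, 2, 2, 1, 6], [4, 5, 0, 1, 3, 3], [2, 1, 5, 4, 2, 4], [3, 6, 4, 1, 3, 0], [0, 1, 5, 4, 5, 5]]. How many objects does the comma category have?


Objects of (F downarrow G) are triples (a, b, h: F(a)->G(b)).
The count equals the sum of all entries in the hom-matrix.
sum(row 0) = 29
sum(row 1) = 17
sum(row 2) = 15
sum(row 3) = 16
sum(row 4) = 18
sum(row 5) = 17
sum(row 6) = 20
Grand total = 132

132


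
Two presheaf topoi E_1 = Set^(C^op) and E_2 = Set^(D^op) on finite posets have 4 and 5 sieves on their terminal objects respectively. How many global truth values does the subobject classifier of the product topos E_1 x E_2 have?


In a product of presheaf topoi E_1 x E_2, the subobject classifier
is Omega = Omega_1 x Omega_2 (componentwise), so
|Omega(top)| = |Omega_1(top_1)| * |Omega_2(top_2)|.
= 4 * 5 = 20.

20


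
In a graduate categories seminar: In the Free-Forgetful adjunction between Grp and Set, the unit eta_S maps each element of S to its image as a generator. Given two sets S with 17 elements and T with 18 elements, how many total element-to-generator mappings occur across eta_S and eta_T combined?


The unit eta_X: X -> U(F(X)) of the Free-Forgetful adjunction
maps each element of X to a generator of F(X). For X = S + T (disjoint
union in Set), |S + T| = |S| + |T|.
Total mappings = 17 + 18 = 35.

35


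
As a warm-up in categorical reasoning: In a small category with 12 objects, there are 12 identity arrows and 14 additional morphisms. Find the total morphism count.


Each object has an identity morphism, giving 12 identities.
Adding the 14 non-identity morphisms:
Total = 12 + 14 = 26

26


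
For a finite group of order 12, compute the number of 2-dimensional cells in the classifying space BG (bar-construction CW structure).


In the bar-construction CW model of BG, the n-cells are indexed by
n-tuples [g_1|...|g_n] of non-identity elements of G (degenerate
simplices with some g_i = e do not contribute cells), so there are
(|G| - 1)^n n-cells.
For dim = 2 with |G| = 12:
cells = (12 - 1)^2 = 11^2 = 121

121


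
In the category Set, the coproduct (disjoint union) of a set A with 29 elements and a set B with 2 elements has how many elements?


In Set, the coproduct A + B is the disjoint union.
|A + B| = |A| + |B| = 29 + 2 = 31

31


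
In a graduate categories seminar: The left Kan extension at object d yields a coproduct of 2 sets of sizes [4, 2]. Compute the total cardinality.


Pointwise, the left Kan extension (Lan_F H)(d) is the colimit, indexed
by the comma category (F downarrow d), of H composed with the
projection (F downarrow d) -> C. Here that colimit is given
as a coproduct (disjoint union) of sets, so its cardinality is the
sum of the sizes of the summands.
Coproduct of sets with sizes: 4 + 2
= 6

6


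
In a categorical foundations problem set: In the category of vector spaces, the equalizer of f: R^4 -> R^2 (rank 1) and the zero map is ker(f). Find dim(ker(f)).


The equalizer of f and the zero map is ker(f).
By the rank-nullity theorem: dim(ker(f)) = dim(domain) - rank(f).
dim(ker(f)) = 4 - 1 = 3

3


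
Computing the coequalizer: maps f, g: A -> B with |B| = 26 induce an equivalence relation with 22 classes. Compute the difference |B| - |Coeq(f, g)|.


The coequalizer Coeq(f, g) = B / ~ has one element per equivalence class.
|B| = 26, |Coeq(f, g)| = 22.
|B| - |Coeq(f, g)| = 26 - 22 = 4.

4


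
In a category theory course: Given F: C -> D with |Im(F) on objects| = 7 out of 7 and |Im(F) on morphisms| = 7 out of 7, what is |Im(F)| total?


The image of F consists of distinct objects and distinct morphisms.
|Im(F)| on objects = 7
|Im(F)| on morphisms = 7
Total image cardinality = 7 + 7 = 14

14


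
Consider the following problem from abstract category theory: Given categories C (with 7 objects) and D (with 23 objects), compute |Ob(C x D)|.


The product category C x D has objects that are pairs (c, d).
Number of pairs = |Ob(C)| * |Ob(D)| = 7 * 23 = 161

161


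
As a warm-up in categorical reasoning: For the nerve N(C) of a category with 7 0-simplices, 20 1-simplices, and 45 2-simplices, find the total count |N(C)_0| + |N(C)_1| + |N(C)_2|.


The 2-skeleton of the nerve N(C) consists of simplices in dimensions 0, 1, 2:
  |N(C)_0| = 7 (objects)
  |N(C)_1| = 20 (morphisms)
  |N(C)_2| = 45 (composable pairs)
Total = 7 + 20 + 45 = 72

72


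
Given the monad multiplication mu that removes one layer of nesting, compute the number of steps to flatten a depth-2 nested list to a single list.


Each application of mu: T^2 -> T removes one layer of nesting.
Starting at depth 2 (i.e., T^2(X)), we need to reach T(X).
Number of mu applications = 2 - 1 = 1

1


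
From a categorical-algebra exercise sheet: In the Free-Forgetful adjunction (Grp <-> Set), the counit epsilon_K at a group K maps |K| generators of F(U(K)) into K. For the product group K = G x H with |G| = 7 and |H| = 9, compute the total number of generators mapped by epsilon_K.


The counit epsilon_K: F(U(K)) -> K of the Free-Forgetful adjunction
maps |K| generators of F(U(K)) into K. For K = G x H (the product group),
|G x H| = |G| * |H|.
Total generators mapped = 7 * 9 = 63.

63


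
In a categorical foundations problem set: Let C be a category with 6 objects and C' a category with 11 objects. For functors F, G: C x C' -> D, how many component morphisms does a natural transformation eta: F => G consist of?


A natural transformation eta: F => G assigns one component morphism per
object of the domain category.
The domain is the product category C x C', so
|Ob(C x C')| = |Ob(C)| * |Ob(C')| = 6 * 11 = 66.
Therefore eta has 66 component morphisms.

66


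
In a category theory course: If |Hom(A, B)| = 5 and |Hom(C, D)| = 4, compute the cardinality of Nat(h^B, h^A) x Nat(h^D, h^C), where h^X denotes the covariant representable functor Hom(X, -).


By the Yoneda lemma, Nat(h^B, h^A) is isomorphic to Hom(A, B),
so |Nat(h^B, h^A)| = |Hom(A, B)| and |Nat(h^D, h^C)| = |Hom(C, D)|.
|Hom(A, B)| = 5, |Hom(C, D)| = 4.
|Nat(h^B, h^A) x Nat(h^D, h^C)| = 5 * 4 = 20

20


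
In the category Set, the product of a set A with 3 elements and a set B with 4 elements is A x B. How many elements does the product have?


In Set, the product A x B is the Cartesian product.
By the universal property, |A x B| = |A| * |B|.
|A x B| = 3 * 4 = 12

12


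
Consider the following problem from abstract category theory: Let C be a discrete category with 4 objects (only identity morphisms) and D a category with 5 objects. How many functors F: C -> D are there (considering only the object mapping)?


A functor from a discrete category C to D is determined by
where each object maps. Each of the 4 objects of C can map
to any of the 5 objects of D independently.
Number of functors = 5^4 = 625

625


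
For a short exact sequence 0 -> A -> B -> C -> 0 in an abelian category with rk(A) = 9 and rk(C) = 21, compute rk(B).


For a short exact sequence 0 -> A -> B -> C -> 0,
rank is additive: rank(B) = rank(A) + rank(C).
rank(B) = 9 + 21 = 30

30


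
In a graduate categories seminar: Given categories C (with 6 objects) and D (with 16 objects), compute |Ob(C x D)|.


The product category C x D has objects that are pairs (c, d).
Number of pairs = |Ob(C)| * |Ob(D)| = 6 * 16 = 96

96


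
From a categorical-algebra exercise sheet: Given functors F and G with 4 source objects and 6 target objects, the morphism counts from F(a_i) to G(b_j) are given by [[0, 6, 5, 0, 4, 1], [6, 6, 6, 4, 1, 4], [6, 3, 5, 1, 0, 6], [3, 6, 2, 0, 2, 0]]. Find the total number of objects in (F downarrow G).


Objects of (F downarrow G) are triples (a, b, h: F(a)->G(b)).
The count equals the sum of all entries in the hom-matrix.
sum(row 0) = 16
sum(row 1) = 27
sum(row 2) = 21
sum(row 3) = 13
Grand total = 77

77


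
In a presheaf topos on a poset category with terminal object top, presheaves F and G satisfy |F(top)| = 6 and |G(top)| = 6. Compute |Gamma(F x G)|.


Global sections of a presheaf on a poset with terminal top satisfy
Gamma(H) ~ H(top). Presheaves admit pointwise products, so
(F x G)(top) = F(top) x G(top) (Cartesian product).
|Gamma(F x G)| = |F(top)| * |G(top)| = 6 * 6 = 36.

36


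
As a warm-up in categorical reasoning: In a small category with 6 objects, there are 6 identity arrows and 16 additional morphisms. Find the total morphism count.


Each object has an identity morphism, giving 6 identities.
Adding the 16 non-identity morphisms:
Total = 6 + 16 = 22

22


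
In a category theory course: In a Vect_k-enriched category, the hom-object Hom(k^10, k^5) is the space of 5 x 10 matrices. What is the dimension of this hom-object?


In Vect-enriched categories, Hom(k^n, k^m) is the space of m x n matrices.
dim(Hom(k^10, k^5)) = 5 * 10 = 50

50


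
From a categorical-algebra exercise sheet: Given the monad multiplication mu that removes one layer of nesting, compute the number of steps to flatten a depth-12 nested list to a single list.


Each application of mu: T^2 -> T removes one layer of nesting.
Starting at depth 12 (i.e., T^12(X)), we need to reach T(X).
Number of mu applications = 12 - 1 = 11

11


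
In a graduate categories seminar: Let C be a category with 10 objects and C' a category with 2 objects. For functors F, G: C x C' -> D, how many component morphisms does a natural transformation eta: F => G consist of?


A natural transformation eta: F => G assigns one component morphism per
object of the domain category.
The domain is the product category C x C', so
|Ob(C x C')| = |Ob(C)| * |Ob(C')| = 10 * 2 = 20.
Therefore eta has 20 component morphisms.

20


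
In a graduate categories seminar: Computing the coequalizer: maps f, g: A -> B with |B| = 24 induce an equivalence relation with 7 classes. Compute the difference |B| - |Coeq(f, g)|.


The coequalizer Coeq(f, g) = B / ~ has one element per equivalence class.
|B| = 24, |Coeq(f, g)| = 7.
|B| - |Coeq(f, g)| = 24 - 7 = 17.

17


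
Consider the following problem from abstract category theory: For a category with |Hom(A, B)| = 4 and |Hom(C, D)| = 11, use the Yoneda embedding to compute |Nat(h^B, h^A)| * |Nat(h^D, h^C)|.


By the Yoneda lemma, Nat(h^B, h^A) is isomorphic to Hom(A, B),
so |Nat(h^B, h^A)| = |Hom(A, B)| and |Nat(h^D, h^C)| = |Hom(C, D)|.
|Hom(A, B)| = 4, |Hom(C, D)| = 11.
|Nat(h^B, h^A) x Nat(h^D, h^C)| = 4 * 11 = 44

44


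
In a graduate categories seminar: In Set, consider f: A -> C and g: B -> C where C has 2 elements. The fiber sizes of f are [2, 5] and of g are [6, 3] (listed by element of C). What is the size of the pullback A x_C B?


The pullback A x_C B consists of pairs (a, b) with f(a) = g(b).
For each element c in C, the fiber product has |f^-1(c)| * |g^-1(c)| elements.
Summing over C: 2 * 6 + 5 * 3
= 12 + 15 = 27

27


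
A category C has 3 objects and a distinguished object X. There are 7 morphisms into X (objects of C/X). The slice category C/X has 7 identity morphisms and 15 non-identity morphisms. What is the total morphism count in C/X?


In the slice category C/X, objects are morphisms to X.
Identity morphisms: 7 (one per object of C/X).
Non-identity morphisms: 15.
Total = 7 + 15 = 22

22


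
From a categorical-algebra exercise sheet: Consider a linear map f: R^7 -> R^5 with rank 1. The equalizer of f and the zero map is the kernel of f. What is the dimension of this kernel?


The equalizer of f and the zero map is ker(f).
By the rank-nullity theorem: dim(ker(f)) = dim(domain) - rank(f).
dim(ker(f)) = 7 - 1 = 6

6


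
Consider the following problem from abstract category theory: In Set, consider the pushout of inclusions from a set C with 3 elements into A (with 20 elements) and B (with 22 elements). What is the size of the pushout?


The pushout A +_C B identifies the images of C in A and B.
|A +_C B| = |A| + |B| - |C| (for injections).
= 20 + 22 - 3 = 39

39


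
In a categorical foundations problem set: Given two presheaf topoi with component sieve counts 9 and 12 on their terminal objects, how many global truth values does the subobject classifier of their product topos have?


In a product of presheaf topoi E_1 x E_2, the subobject classifier
is Omega = Omega_1 x Omega_2 (componentwise), so
|Omega(top)| = |Omega_1(top_1)| * |Omega_2(top_2)|.
= 9 * 12 = 108.

108


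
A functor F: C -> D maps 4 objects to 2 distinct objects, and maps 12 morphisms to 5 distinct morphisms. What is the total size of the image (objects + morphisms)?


The image of F consists of distinct objects and distinct morphisms.
|Im(F)| on objects = 2
|Im(F)| on morphisms = 5
Total image cardinality = 2 + 5 = 7

7


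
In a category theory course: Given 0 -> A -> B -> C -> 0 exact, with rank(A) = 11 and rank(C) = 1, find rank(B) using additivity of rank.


For a short exact sequence 0 -> A -> B -> C -> 0,
rank is additive: rank(B) = rank(A) + rank(C).
rank(B) = 11 + 1 = 12

12


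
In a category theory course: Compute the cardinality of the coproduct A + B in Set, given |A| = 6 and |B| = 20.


In Set, the coproduct A + B is the disjoint union.
|A + B| = |A| + |B| = 6 + 20 = 26

26


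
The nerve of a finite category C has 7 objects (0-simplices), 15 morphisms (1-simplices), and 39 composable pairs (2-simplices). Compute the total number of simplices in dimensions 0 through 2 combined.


The 2-skeleton of the nerve N(C) consists of simplices in dimensions 0, 1, 2:
  |N(C)_0| = 7 (objects)
  |N(C)_1| = 15 (morphisms)
  |N(C)_2| = 39 (composable pairs)
Total = 7 + 15 + 39 = 61

61


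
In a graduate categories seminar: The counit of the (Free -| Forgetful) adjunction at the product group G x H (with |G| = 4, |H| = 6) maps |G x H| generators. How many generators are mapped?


The counit epsilon_K: F(U(K)) -> K of the Free-Forgetful adjunction
maps |K| generators of F(U(K)) into K. For K = G x H (the product group),
|G x H| = |G| * |H|.
Total generators mapped = 4 * 6 = 24.

24


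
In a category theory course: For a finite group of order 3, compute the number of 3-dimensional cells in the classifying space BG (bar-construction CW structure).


In the bar-construction CW model of BG, the n-cells are indexed by
n-tuples [g_1|...|g_n] of non-identity elements of G (degenerate
simplices with some g_i = e do not contribute cells), so there are
(|G| - 1)^n n-cells.
For dim = 3 with |G| = 3:
cells = (3 - 1)^3 = 2^3 = 8

8


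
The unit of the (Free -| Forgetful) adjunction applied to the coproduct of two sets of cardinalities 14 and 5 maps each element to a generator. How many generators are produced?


The unit eta_X: X -> U(F(X)) of the Free-Forgetful adjunction
maps each element of X to a generator of F(X). For X = S + T (disjoint
union in Set), |S + T| = |S| + |T|.
Total mappings = 14 + 5 = 19.

19


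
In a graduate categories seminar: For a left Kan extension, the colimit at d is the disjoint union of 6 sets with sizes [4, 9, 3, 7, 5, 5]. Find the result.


Pointwise, the left Kan extension (Lan_F H)(d) is the colimit, indexed
by the comma category (F downarrow d), of H composed with the
projection (F downarrow d) -> C. Here that colimit is given
as a coproduct (disjoint union) of sets, so its cardinality is the
sum of the sizes of the summands.
Coproduct of sets with sizes: 4 + 9 + 3 + 7 + 5 + 5
= 33

33


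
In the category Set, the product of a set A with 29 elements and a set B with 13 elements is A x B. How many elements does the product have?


In Set, the product A x B is the Cartesian product.
By the universal property, |A x B| = |A| * |B|.
|A x B| = 29 * 13 = 377

377


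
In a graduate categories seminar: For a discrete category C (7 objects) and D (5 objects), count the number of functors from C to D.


A functor from a discrete category C to D is determined by
where each object maps. Each of the 7 objects of C can map
to any of the 5 objects of D independently.
Number of functors = 5^7 = 78125

78125


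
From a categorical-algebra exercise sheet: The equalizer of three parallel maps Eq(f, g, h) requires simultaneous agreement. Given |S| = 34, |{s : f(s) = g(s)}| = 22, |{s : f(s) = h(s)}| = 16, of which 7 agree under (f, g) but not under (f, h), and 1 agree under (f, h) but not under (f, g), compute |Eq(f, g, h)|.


Eq(f, g, h) is the triple-agreement set: points in S where all three
maps take the same value. Using inclusion-exclusion on the pairwise data:
Pair (f, g) agrees on 22 points; pair (f, h) on 16 points.
Points agreeing under (f, g) but not (f, h) = 7; under (f, h) but not (f, g) = 1.
Triple-agreement = agreement-in-(f, g) minus points that agree under (f, g) but not (f, h):
|Eq(f, g, h)| = 22 - 7 = 15
(cross-check via (f, h): 16 - 1 = 15.)

15


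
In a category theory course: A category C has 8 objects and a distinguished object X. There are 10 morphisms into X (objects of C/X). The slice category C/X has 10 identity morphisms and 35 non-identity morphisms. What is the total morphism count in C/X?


In the slice category C/X, objects are morphisms to X.
Identity morphisms: 10 (one per object of C/X).
Non-identity morphisms: 35.
Total = 10 + 35 = 45

45


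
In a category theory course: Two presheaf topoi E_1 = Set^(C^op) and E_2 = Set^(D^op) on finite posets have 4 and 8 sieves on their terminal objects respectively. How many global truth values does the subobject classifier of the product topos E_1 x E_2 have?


In a product of presheaf topoi E_1 x E_2, the subobject classifier
is Omega = Omega_1 x Omega_2 (componentwise), so
|Omega(top)| = |Omega_1(top_1)| * |Omega_2(top_2)|.
= 4 * 8 = 32.

32


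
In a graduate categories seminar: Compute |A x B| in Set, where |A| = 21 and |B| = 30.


In Set, the product A x B is the Cartesian product.
By the universal property, |A x B| = |A| * |B|.
|A x B| = 21 * 30 = 630

630


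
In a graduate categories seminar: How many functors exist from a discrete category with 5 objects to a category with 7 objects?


A functor from a discrete category C to D is determined by
where each object maps. Each of the 5 objects of C can map
to any of the 7 objects of D independently.
Number of functors = 7^5 = 16807

16807


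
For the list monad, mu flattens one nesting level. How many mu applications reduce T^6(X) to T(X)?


Each application of mu: T^2 -> T removes one layer of nesting.
Starting at depth 6 (i.e., T^6(X)), we need to reach T(X).
Number of mu applications = 6 - 1 = 5

5


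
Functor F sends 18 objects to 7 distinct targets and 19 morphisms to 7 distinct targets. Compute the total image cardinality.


The image of F consists of distinct objects and distinct morphisms.
|Im(F)| on objects = 7
|Im(F)| on morphisms = 7
Total image cardinality = 7 + 7 = 14

14


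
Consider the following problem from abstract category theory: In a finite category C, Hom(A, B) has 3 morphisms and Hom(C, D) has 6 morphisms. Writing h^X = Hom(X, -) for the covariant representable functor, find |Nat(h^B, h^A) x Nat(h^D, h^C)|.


By the Yoneda lemma, Nat(h^B, h^A) is isomorphic to Hom(A, B),
so |Nat(h^B, h^A)| = |Hom(A, B)| and |Nat(h^D, h^C)| = |Hom(C, D)|.
|Hom(A, B)| = 3, |Hom(C, D)| = 6.
|Nat(h^B, h^A) x Nat(h^D, h^C)| = 3 * 6 = 18

18


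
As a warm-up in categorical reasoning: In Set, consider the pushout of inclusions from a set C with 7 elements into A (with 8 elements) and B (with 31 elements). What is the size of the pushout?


The pushout A +_C B identifies the images of C in A and B.
|A +_C B| = |A| + |B| - |C| (for injections).
= 8 + 31 - 7 = 32

32


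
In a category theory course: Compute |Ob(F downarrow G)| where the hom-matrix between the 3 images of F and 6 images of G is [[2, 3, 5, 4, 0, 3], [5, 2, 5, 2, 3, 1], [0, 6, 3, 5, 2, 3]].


Objects of (F downarrow G) are triples (a, b, h: F(a)->G(b)).
The count equals the sum of all entries in the hom-matrix.
sum(row 0) = 17
sum(row 1) = 18
sum(row 2) = 19
Grand total = 54

54


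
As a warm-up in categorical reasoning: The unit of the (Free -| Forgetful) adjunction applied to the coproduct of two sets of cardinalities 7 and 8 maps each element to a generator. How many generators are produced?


The unit eta_X: X -> U(F(X)) of the Free-Forgetful adjunction
maps each element of X to a generator of F(X). For X = S + T (disjoint
union in Set), |S + T| = |S| + |T|.
Total mappings = 7 + 8 = 15.

15


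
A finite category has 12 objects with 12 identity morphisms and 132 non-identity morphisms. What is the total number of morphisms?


Each object has an identity morphism, giving 12 identities.
Adding the 132 non-identity morphisms:
Total = 12 + 132 = 144

144


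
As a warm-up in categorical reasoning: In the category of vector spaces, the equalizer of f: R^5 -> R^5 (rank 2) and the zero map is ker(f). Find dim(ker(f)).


The equalizer of f and the zero map is ker(f).
By the rank-nullity theorem: dim(ker(f)) = dim(domain) - rank(f).
dim(ker(f)) = 5 - 2 = 3

3


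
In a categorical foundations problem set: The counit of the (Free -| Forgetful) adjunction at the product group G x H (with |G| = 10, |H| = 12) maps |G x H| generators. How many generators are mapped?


The counit epsilon_K: F(U(K)) -> K of the Free-Forgetful adjunction
maps |K| generators of F(U(K)) into K. For K = G x H (the product group),
|G x H| = |G| * |H|.
Total generators mapped = 10 * 12 = 120.

120


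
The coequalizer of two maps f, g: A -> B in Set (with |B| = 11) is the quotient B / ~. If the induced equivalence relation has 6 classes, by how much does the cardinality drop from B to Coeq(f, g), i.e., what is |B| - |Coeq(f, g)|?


The coequalizer Coeq(f, g) = B / ~ has one element per equivalence class.
|B| = 11, |Coeq(f, g)| = 6.
|B| - |Coeq(f, g)| = 11 - 6 = 5.

5


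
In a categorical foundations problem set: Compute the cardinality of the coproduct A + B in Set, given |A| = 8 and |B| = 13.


In Set, the coproduct A + B is the disjoint union.
|A + B| = |A| + |B| = 8 + 13 = 21

21


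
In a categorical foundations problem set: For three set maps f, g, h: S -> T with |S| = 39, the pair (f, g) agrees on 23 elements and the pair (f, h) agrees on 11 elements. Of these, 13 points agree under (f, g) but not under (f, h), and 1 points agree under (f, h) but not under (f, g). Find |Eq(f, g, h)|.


Eq(f, g, h) is the triple-agreement set: points in S where all three
maps take the same value. Using inclusion-exclusion on the pairwise data:
Pair (f, g) agrees on 23 points; pair (f, h) on 11 points.
Points agreeing under (f, g) but not (f, h) = 13; under (f, h) but not (f, g) = 1.
Triple-agreement = agreement-in-(f, g) minus points that agree under (f, g) but not (f, h):
|Eq(f, g, h)| = 23 - 13 = 10
(cross-check via (f, h): 11 - 1 = 10.)

10


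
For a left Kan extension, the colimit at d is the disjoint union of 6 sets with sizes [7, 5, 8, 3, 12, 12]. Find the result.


Pointwise, the left Kan extension (Lan_F H)(d) is the colimit, indexed
by the comma category (F downarrow d), of H composed with the
projection (F downarrow d) -> C. Here that colimit is given
as a coproduct (disjoint union) of sets, so its cardinality is the
sum of the sizes of the summands.
Coproduct of sets with sizes: 7 + 5 + 8 + 3 + 12 + 12
= 47

47


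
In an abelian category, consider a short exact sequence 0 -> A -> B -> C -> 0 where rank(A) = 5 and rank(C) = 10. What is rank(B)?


For a short exact sequence 0 -> A -> B -> C -> 0,
rank is additive: rank(B) = rank(A) + rank(C).
rank(B) = 5 + 10 = 15

15


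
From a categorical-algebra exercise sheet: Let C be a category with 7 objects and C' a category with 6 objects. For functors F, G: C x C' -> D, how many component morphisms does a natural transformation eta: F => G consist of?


A natural transformation eta: F => G assigns one component morphism per
object of the domain category.
The domain is the product category C x C', so
|Ob(C x C')| = |Ob(C)| * |Ob(C')| = 7 * 6 = 42.
Therefore eta has 42 component morphisms.

42


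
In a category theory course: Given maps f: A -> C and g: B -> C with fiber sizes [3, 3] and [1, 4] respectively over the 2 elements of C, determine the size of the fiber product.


The pullback A x_C B consists of pairs (a, b) with f(a) = g(b).
For each element c in C, the fiber product has |f^-1(c)| * |g^-1(c)| elements.
Summing over C: 3 * 1 + 3 * 4
= 3 + 12 = 15

15


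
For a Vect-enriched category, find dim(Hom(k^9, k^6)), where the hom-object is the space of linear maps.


In Vect-enriched categories, Hom(k^n, k^m) is the space of m x n matrices.
dim(Hom(k^9, k^6)) = 6 * 9 = 54

54


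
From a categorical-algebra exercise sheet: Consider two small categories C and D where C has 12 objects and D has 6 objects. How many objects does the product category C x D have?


The product category C x D has objects that are pairs (c, d).
Number of pairs = |Ob(C)| * |Ob(D)| = 12 * 6 = 72

72


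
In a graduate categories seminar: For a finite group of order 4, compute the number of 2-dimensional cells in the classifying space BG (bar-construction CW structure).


In the bar-construction CW model of BG, the n-cells are indexed by
n-tuples [g_1|...|g_n] of non-identity elements of G (degenerate
simplices with some g_i = e do not contribute cells), so there are
(|G| - 1)^n n-cells.
For dim = 2 with |G| = 4:
cells = (4 - 1)^2 = 3^2 = 9

9


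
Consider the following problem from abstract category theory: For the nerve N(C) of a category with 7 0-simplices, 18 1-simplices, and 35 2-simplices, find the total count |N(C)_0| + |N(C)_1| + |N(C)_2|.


The 2-skeleton of the nerve N(C) consists of simplices in dimensions 0, 1, 2:
  |N(C)_0| = 7 (objects)
  |N(C)_1| = 18 (morphisms)
  |N(C)_2| = 35 (composable pairs)
Total = 7 + 18 + 35 = 60

60


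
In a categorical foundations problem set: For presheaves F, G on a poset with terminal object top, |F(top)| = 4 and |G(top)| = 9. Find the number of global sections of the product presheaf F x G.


Global sections of a presheaf on a poset with terminal top satisfy
Gamma(H) ~ H(top). Presheaves admit pointwise products, so
(F x G)(top) = F(top) x G(top) (Cartesian product).
|Gamma(F x G)| = |F(top)| * |G(top)| = 4 * 9 = 36.

36


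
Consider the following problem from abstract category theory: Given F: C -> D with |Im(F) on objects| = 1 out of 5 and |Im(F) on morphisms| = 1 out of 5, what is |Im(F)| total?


The image of F consists of distinct objects and distinct morphisms.
|Im(F)| on objects = 1
|Im(F)| on morphisms = 1
Total image cardinality = 1 + 1 = 2

2


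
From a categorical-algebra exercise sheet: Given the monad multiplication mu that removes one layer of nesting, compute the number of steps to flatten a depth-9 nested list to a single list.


Each application of mu: T^2 -> T removes one layer of nesting.
Starting at depth 9 (i.e., T^9(X)), we need to reach T(X).
Number of mu applications = 9 - 1 = 8

8


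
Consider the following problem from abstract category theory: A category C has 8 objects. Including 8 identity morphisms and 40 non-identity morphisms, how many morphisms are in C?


Each object has an identity morphism, giving 8 identities.
Adding the 40 non-identity morphisms:
Total = 8 + 40 = 48

48


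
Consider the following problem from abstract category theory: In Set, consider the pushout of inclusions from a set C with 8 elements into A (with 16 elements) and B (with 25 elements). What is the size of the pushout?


The pushout A +_C B identifies the images of C in A and B.
|A +_C B| = |A| + |B| - |C| (for injections).
= 16 + 25 - 8 = 33

33


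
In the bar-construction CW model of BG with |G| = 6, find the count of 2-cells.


In the bar-construction CW model of BG, the n-cells are indexed by
n-tuples [g_1|...|g_n] of non-identity elements of G (degenerate
simplices with some g_i = e do not contribute cells), so there are
(|G| - 1)^n n-cells.
For dim = 2 with |G| = 6:
cells = (6 - 1)^2 = 5^2 = 25

25


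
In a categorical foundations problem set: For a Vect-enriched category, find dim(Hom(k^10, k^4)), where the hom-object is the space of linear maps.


In Vect-enriched categories, Hom(k^n, k^m) is the space of m x n matrices.
dim(Hom(k^10, k^4)) = 4 * 10 = 40

40


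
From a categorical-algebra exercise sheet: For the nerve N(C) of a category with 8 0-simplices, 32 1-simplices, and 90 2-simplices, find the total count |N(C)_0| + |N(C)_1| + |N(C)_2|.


The 2-skeleton of the nerve N(C) consists of simplices in dimensions 0, 1, 2:
  |N(C)_0| = 8 (objects)
  |N(C)_1| = 32 (morphisms)
  |N(C)_2| = 90 (composable pairs)
Total = 8 + 32 + 90 = 130

130


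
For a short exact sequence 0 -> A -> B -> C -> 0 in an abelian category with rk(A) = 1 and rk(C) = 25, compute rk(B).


For a short exact sequence 0 -> A -> B -> C -> 0,
rank is additive: rank(B) = rank(A) + rank(C).
rank(B) = 1 + 25 = 26

26


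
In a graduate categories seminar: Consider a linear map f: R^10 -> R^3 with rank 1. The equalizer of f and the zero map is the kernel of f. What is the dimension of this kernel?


The equalizer of f and the zero map is ker(f).
By the rank-nullity theorem: dim(ker(f)) = dim(domain) - rank(f).
dim(ker(f)) = 10 - 1 = 9

9


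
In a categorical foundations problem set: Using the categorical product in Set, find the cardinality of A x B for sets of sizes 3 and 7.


In Set, the product A x B is the Cartesian product.
By the universal property, |A x B| = |A| * |B|.
|A x B| = 3 * 7 = 21

21


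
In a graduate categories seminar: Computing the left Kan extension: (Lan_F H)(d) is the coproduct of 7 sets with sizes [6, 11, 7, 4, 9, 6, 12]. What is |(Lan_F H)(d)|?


Pointwise, the left Kan extension (Lan_F H)(d) is the colimit, indexed
by the comma category (F downarrow d), of H composed with the
projection (F downarrow d) -> C. Here that colimit is given
as a coproduct (disjoint union) of sets, so its cardinality is the
sum of the sizes of the summands.
Coproduct of sets with sizes: 6 + 11 + 7 + 4 + 9 + 6 + 12
= 55

55


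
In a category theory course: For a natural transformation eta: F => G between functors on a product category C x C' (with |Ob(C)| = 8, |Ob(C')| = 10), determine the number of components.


A natural transformation eta: F => G assigns one component morphism per
object of the domain category.
The domain is the product category C x C', so
|Ob(C x C')| = |Ob(C)| * |Ob(C')| = 8 * 10 = 80.
Therefore eta has 80 component morphisms.

80


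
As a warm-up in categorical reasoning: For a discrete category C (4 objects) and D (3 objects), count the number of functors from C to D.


A functor from a discrete category C to D is determined by
where each object maps. Each of the 4 objects of C can map
to any of the 3 objects of D independently.
Number of functors = 3^4 = 81

81


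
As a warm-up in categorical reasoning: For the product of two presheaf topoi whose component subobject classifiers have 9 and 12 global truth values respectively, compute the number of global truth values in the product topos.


In a product of presheaf topoi E_1 x E_2, the subobject classifier
is Omega = Omega_1 x Omega_2 (componentwise), so
|Omega(top)| = |Omega_1(top_1)| * |Omega_2(top_2)|.
= 9 * 12 = 108.

108


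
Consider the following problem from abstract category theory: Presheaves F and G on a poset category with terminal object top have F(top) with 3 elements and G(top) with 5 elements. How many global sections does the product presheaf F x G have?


Global sections of a presheaf on a poset with terminal top satisfy
Gamma(H) ~ H(top). Presheaves admit pointwise products, so
(F x G)(top) = F(top) x G(top) (Cartesian product).
|Gamma(F x G)| = |F(top)| * |G(top)| = 3 * 5 = 15.

15


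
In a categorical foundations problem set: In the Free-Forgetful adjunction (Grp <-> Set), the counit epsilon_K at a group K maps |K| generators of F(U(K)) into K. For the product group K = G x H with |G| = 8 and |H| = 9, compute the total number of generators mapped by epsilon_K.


The counit epsilon_K: F(U(K)) -> K of the Free-Forgetful adjunction
maps |K| generators of F(U(K)) into K. For K = G x H (the product group),
|G x H| = |G| * |H|.
Total generators mapped = 8 * 9 = 72.

72


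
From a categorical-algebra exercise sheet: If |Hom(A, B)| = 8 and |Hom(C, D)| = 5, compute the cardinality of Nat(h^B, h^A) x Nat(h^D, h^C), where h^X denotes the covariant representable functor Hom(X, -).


By the Yoneda lemma, Nat(h^B, h^A) is isomorphic to Hom(A, B),
so |Nat(h^B, h^A)| = |Hom(A, B)| and |Nat(h^D, h^C)| = |Hom(C, D)|.
|Hom(A, B)| = 8, |Hom(C, D)| = 5.
|Nat(h^B, h^A) x Nat(h^D, h^C)| = 8 * 5 = 40

40


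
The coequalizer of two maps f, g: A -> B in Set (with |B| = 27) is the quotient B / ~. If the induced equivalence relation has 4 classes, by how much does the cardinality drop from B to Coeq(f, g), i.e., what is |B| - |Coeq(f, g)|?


The coequalizer Coeq(f, g) = B / ~ has one element per equivalence class.
|B| = 27, |Coeq(f, g)| = 4.
|B| - |Coeq(f, g)| = 27 - 4 = 23.

23


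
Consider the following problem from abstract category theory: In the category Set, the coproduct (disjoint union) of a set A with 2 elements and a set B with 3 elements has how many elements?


In Set, the coproduct A + B is the disjoint union.
|A + B| = |A| + |B| = 2 + 3 = 5

5


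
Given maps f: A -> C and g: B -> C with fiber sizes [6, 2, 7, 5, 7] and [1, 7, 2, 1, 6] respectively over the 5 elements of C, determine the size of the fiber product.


The pullback A x_C B consists of pairs (a, b) with f(a) = g(b).
For each element c in C, the fiber product has |f^-1(c)| * |g^-1(c)| elements.
Summing over C: 6 * 1 + 2 * 7 + 7 * 2 + 5 * 1 + 7 * 6
= 6 + 14 + 14 + 5 + 42 = 81

81


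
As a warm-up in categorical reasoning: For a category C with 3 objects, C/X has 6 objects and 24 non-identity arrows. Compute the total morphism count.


In the slice category C/X, objects are morphisms to X.
Identity morphisms: 6 (one per object of C/X).
Non-identity morphisms: 24.
Total = 6 + 24 = 30

30


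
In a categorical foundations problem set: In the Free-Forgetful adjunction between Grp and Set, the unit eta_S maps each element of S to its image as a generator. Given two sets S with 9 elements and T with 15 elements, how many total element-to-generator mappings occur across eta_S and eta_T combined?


The unit eta_X: X -> U(F(X)) of the Free-Forgetful adjunction
maps each element of X to a generator of F(X). For X = S + T (disjoint
union in Set), |S + T| = |S| + |T|.
Total mappings = 9 + 15 = 24.

24


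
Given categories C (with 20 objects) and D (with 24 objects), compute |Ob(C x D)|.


The product category C x D has objects that are pairs (c, d).
Number of pairs = |Ob(C)| * |Ob(D)| = 20 * 24 = 480

480


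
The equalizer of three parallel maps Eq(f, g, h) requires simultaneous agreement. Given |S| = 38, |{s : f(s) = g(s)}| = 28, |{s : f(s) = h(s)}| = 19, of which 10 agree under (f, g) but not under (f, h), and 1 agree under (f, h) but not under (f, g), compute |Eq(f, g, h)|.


Eq(f, g, h) is the triple-agreement set: points in S where all three
maps take the same value. Using inclusion-exclusion on the pairwise data:
Pair (f, g) agrees on 28 points; pair (f, h) on 19 points.
Points agreeing under (f, g) but not (f, h) = 10; under (f, h) but not (f, g) = 1.
Triple-agreement = agreement-in-(f, g) minus points that agree under (f, g) but not (f, h):
|Eq(f, g, h)| = 28 - 10 = 18
(cross-check via (f, h): 19 - 1 = 18.)

18


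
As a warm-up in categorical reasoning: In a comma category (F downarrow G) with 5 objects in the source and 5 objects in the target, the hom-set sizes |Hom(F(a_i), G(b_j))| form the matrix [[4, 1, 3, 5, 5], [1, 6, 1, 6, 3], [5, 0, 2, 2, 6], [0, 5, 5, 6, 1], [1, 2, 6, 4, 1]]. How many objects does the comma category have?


Objects of (F downarrow G) are triples (a, b, h: F(a)->G(b)).
The count equals the sum of all entries in the hom-matrix.
sum(row 0) = 18
sum(row 1) = 17
sum(row 2) = 15
sum(row 3) = 17
sum(row 4) = 14
Grand total = 81

81


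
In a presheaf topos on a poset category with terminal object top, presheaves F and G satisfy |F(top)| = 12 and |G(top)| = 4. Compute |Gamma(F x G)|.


Global sections of a presheaf on a poset with terminal top satisfy
Gamma(H) ~ H(top). Presheaves admit pointwise products, so
(F x G)(top) = F(top) x G(top) (Cartesian product).
|Gamma(F x G)| = |F(top)| * |G(top)| = 12 * 4 = 48.

48


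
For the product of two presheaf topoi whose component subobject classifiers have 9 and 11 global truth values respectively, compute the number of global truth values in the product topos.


In a product of presheaf topoi E_1 x E_2, the subobject classifier
is Omega = Omega_1 x Omega_2 (componentwise), so
|Omega(top)| = |Omega_1(top_1)| * |Omega_2(top_2)|.
= 9 * 11 = 99.

99


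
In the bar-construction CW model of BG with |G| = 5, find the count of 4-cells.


In the bar-construction CW model of BG, the n-cells are indexed by
n-tuples [g_1|...|g_n] of non-identity elements of G (degenerate
simplices with some g_i = e do not contribute cells), so there are
(|G| - 1)^n n-cells.
For dim = 4 with |G| = 5:
cells = (5 - 1)^4 = 4^4 = 256

256


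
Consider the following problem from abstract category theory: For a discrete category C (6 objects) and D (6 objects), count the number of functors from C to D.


A functor from a discrete category C to D is determined by
where each object maps. Each of the 6 objects of C can map
to any of the 6 objects of D independently.
Number of functors = 6^6 = 46656

46656


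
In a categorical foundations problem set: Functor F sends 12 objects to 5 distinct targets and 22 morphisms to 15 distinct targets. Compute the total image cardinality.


The image of F consists of distinct objects and distinct morphisms.
|Im(F)| on objects = 5
|Im(F)| on morphisms = 15
Total image cardinality = 5 + 15 = 20

20


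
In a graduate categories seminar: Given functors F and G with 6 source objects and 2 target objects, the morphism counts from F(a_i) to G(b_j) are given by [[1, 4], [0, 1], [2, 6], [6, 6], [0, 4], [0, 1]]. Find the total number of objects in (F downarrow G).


Objects of (F downarrow G) are triples (a, b, h: F(a)->G(b)).
The count equals the sum of all entries in the hom-matrix.
sum(row 0) = 5
sum(row 1) = 1
sum(row 2) = 8
sum(row 3) = 12
sum(row 4) = 4
sum(row 5) = 1
Grand total = 31

31
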